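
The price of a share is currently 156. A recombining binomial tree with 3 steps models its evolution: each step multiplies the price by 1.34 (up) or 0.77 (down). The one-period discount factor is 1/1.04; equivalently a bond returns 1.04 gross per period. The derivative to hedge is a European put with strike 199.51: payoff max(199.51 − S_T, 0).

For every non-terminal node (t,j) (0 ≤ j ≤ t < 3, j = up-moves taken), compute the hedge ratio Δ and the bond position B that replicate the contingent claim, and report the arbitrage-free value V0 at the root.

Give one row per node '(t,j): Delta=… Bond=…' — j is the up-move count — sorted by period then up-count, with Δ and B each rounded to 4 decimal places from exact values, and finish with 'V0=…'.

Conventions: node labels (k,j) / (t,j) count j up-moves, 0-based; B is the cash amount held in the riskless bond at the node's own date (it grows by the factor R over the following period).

(0,0): Delta=-0.5436 Bond=127.8803
(1,0): Delta=-0.8924 Bond=174.8874
(1,1): Delta=-0.3210 Bond=86.4490
(2,0): Delta=-1.0000 Bond=191.8365
(2,1): Delta=-0.8237 Bond=170.8233
(2,2): Delta=0.0000 Bond=0.0000
V0=43.0734

No-arbitrage ⇒ martingale measure with p* = (R−d)/(u−d) = 0.4737.
At maturity the claim pays: V(3,0)=128.2909, V(3,1)=75.5702, V(3,2)=0.0000, V(3,3)=0.0000
Node (2,0) S=92.4924: V=(p*·75.5702+(1−p*)·128.2909)/1.04=99.3441; Δ=(75.5702−128.2909)/(123.9398−71.2191)=-1.0000; B=V−Δ·S=191.8365
Node (2,1) S=160.9608: V=(p*·0.0000+(1−p*)·75.5702)/1.04=38.2440; Δ=(0.0000−75.5702)/(215.6875−123.9398)=-0.8237; B=V−Δ·S=170.8233
Node (2,2) S=280.1136: V=(p*·0.0000+(1−p*)·0.0000)/1.04=0.0000; Δ=(0.0000−0.0000)/(375.3522−215.6875)=0.0000; B=V−Δ·S=0.0000
Node (1,0) S=120.1200: V=(p*·38.2440+(1−p*)·99.3441)/1.04=67.6942; Δ=(38.2440−99.3441)/(160.9608−92.4924)=-0.8924; B=V−Δ·S=174.8874
Node (1,1) S=209.0400: V=(p*·0.0000+(1−p*)·38.2440)/1.04=19.3543; Δ=(0.0000−38.2440)/(280.1136−160.9608)=-0.3210; B=V−Δ·S=86.4490
Node (0,0) S=156.0000: V=(p*·19.3543+(1−p*)·67.6942)/1.04=43.0734; Δ=(19.3543−67.6942)/(209.0400−120.1200)=-0.5436; B=V−Δ·S=127.8803
Verification: the root portfolio costs Δ(0,0)·S0 + B(0,0) = 43.0734, matching V0.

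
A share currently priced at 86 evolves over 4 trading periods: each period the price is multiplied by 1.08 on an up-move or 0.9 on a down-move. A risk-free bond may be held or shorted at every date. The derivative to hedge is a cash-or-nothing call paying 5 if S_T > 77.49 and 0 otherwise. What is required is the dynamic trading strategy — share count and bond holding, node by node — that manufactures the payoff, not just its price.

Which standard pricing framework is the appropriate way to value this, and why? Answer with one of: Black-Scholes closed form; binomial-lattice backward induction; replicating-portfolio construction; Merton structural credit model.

Key observation: what is demanded is not a single number but the (Δ, B) position at each node of the 1.08/0.9 tree starting at 86; constructing those positions is the replicating-portfolio method.

framework: replicating-portfolio construction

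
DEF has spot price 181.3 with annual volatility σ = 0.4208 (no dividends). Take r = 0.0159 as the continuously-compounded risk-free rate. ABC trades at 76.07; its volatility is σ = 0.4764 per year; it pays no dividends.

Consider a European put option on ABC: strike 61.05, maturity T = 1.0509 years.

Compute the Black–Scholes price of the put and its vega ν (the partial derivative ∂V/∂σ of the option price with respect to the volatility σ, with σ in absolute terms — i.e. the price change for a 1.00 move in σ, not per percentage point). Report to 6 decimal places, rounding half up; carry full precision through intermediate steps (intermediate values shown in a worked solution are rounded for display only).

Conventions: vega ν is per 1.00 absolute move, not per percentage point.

σ√T = 0.4764·√1.0509 = 0.488374
d₁ = (ln(S/K) + (r+σ²/2)T) / (σ√T) = (ln(76.07/61.05) + (0.0159+0.4764²/2)·1.0509) / 0.488374 = (0.219961 + 0.135964) / 0.488374 = 0.728795
d₂ = d₁ − σ√T = 0.728795 − 0.488374 = 0.240421
e^{−rT} = 0.983430
N(−d₁) = 0.233063,  N(−d₂) = 0.405002
Put price V = K·e^{−rT}·N(−d₂) − S·N(−d₁) = 24.315648 − 17.729136 = 6.586512
φ(d₁) = (1/√(2π))·e^{−d₁²/2} = 0.305896
ν = S·φ(d₁)·√T = 23.854374

price = 6.586512
ν = 23.854374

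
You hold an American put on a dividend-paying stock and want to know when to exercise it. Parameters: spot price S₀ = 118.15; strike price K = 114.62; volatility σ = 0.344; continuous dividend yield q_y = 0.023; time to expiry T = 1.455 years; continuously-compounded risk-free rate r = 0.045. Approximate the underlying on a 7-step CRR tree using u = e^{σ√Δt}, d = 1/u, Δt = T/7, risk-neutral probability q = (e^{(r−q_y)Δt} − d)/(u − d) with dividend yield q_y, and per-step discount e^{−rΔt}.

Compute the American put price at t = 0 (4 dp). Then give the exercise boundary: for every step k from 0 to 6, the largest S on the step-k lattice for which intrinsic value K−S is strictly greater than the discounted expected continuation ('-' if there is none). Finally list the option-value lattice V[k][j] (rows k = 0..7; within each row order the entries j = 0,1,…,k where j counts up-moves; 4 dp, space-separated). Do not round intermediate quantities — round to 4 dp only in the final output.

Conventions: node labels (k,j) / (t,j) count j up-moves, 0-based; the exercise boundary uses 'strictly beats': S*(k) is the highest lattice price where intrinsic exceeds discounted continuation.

price = 16.0259
boundary = - - - 73.8069 63.0935 73.8069 86.3394
tree:
16.0259
22.6195 9.0674
30.9438 13.8817 3.9346
40.8131 20.6659 6.6706 0.9935
51.5265 29.7028 11.1031 1.9117 0.0000
60.6848 40.8131 18.0310 3.6785 0.0000 0.0000
68.5137 51.5265 28.2806 7.0782 0.0000 0.0000 0.0000
75.2062 60.6848 40.8131 13.6200 0.0000 0.0000 0.0000 0.0000

params: Δt=0.20786 u=1.16980 d=0.85485 q=0.47542 e^(-rΔt)=0.99069
t_7 payoffs: 75.2062 60.6848 40.8131 13.6200 0.0000 0.0000 0.0000 0.0000
t_6: node(6,0) S=46.1063 payoff=68.5137 vs cont=67.6665 → 68.5137 [stop]  node(6,1) S=63.0935 payoff=51.5265 vs cont=50.7603 → 51.5265 [stop]  node(6,2) S=86.3394 payoff=28.2806 vs cont=27.6252 → 28.2806 [stop]  node(6,3) S=118.1500 payoff=0.0000 vs cont=7.0782 → 7.0782 [wait]  node(6,4) S=161.6807 payoff=0.0000 vs cont=0.0000 → 0.0000 [wait]  node(6,5) S=221.2497 payoff=0.0000 vs cont=0.0000 → 0.0000 [wait]  node(6,6) S=302.7661 payoff=0.0000 vs cont=0.0000 → 0.0000 [wait]  ⇒ S*(6)=86.3394
t_5: node(5,0) S=53.9352 payoff=60.6848 vs cont=59.8749 → 60.6848 [stop]  node(5,1) S=73.8069 payoff=40.8131 vs cont=40.0980 → 40.8131 [stop]  node(5,2) S=101.0000 payoff=13.6200 vs cont=18.0310 → 18.0310 [wait]  node(5,3) S=138.2121 payoff=0.0000 vs cont=3.6785 → 3.6785 [wait]  node(5,4) S=189.1344 payoff=0.0000 vs cont=0.0000 → 0.0000 [wait]  node(5,5) S=258.8183 payoff=0.0000 vs cont=0.0000 → 0.0000 [wait]  ⇒ S*(5)=73.8069
t_4: node(4,0) S=63.0935 payoff=51.5265 vs cont=50.7603 → 51.5265 [stop]  node(4,1) S=86.3394 payoff=28.2806 vs cont=29.7028 → 29.7028 [wait]  node(4,2) S=118.1500 payoff=0.0000 vs cont=11.1031 → 11.1031 [wait]  node(4,3) S=161.6807 payoff=0.0000 vs cont=1.9117 → 1.9117 [wait]  node(4,4) S=221.2497 payoff=0.0000 vs cont=0.0000 → 0.0000 [wait]  ⇒ S*(4)=63.0935
t_3: node(3,0) S=73.8069 payoff=40.8131 vs cont=40.7679 → 40.8131 [stop]  node(3,1) S=101.0000 payoff=13.6200 vs cont=20.6659 → 20.6659 [wait]  node(3,2) S=138.2121 payoff=0.0000 vs cont=6.6706 → 6.6706 [wait]  node(3,3) S=189.1344 payoff=0.0000 vs cont=0.9935 → 0.9935 [wait]  ⇒ S*(3)=73.8069
t_2: node(2,0) S=86.3394 payoff=28.2806 vs cont=30.9438 → 30.9438 [wait]  node(2,1) S=118.1500 payoff=0.0000 vs cont=13.8817 → 13.8817 [wait]  node(2,2) S=161.6807 payoff=0.0000 vs cont=3.9346 → 3.9346 [wait]  ⇒ S*(2)=-
t_1: node(1,0) S=101.0000 payoff=13.6200 vs cont=22.6195 → 22.6195 [wait]  node(1,1) S=138.2121 payoff=0.0000 vs cont=9.0674 → 9.0674 [wait]  ⇒ S*(1)=-
t_0: node(0,0) S=118.1500 payoff=0.0000 vs cont=16.0259 → 16.0259 [wait]  ⇒ S*(0)=-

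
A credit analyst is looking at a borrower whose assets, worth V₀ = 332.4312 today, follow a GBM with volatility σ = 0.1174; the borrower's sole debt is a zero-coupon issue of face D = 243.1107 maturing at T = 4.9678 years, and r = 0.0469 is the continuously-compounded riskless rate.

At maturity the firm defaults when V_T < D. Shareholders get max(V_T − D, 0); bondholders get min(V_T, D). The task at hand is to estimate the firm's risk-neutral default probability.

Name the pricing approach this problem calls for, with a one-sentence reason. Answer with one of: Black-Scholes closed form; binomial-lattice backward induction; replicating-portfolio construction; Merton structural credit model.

Key observation: the asked-for credit quantity lives on the firm's capital structure — asset value, asset volatility, debt face 243.1107 — which is the structural model's domain.

framework: Merton structural credit model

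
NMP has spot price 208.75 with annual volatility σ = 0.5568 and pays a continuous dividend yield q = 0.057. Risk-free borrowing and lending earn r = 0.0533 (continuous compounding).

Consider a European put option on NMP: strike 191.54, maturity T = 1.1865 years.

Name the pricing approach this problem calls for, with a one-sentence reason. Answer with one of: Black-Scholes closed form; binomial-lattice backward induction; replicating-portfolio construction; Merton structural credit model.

framework: Black-Scholes closed form

Key observation: everything needed for the exact continuous-time valuation of the European put on NMP (strike 191.54) is given, and no feature rules the closed form out.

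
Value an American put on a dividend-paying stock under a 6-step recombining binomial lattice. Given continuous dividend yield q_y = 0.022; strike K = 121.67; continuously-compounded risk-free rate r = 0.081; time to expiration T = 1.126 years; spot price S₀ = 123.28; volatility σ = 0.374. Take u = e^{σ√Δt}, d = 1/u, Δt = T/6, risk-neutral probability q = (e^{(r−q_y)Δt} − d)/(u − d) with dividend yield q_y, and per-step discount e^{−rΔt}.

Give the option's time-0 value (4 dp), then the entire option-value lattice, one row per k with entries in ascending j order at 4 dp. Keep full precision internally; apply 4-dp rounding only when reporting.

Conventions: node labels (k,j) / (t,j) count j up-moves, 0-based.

price = 14.5204
tree:
14.5204
22.2254 7.0722
32.7257 12.1504 2.0857
45.8470 20.2898 4.1834 0.0000
57.1882 32.5110 8.3907 0.0000 0.0000
66.8330 45.8470 16.8296 0.0000 0.0000 0.0000
75.0353 57.1882 32.5110 0.0000 0.0000 0.0000 0.0000

Δt=0.18767, u=1.17588, d=0.85043, q=0.49379, disc=e^(-rΔt)=0.98491
k=6 terminal: V=max(K-S,0) → 75.0353 57.1882 32.5110 0.0000 0.0000 0.0000 0.0000
k=5: j=0 S=54.8370 intr=66.8330 cont=65.2234 V=66.8330[EX]; j=1 S=75.8230 intr=45.8470 cont=44.3239 V=45.8470[EX]; j=2 S=104.8404 intr=16.8296 cont=16.2090 V=16.8296[EX]; j=3 S=144.9628 intr=0.0000 cont=0.0000 V=0.0000[hold]; j=4 S=200.4399 intr=0.0000 cont=0.0000 V=0.0000[hold]; j=5 S=277.1480 intr=0.0000 cont=0.0000 V=0.0000[hold]
k=4: j=0 S=64.4818 intr=57.1882 cont=55.6183 V=57.1882[EX]; j=1 S=89.1590 intr=32.5110 cont=31.0429 V=32.5110[EX]; j=2 S=123.2800 intr=0.0000 cont=8.3907 V=8.3907[hold]; j=3 S=170.4591 intr=0.0000 cont=0.0000 V=0.0000[hold]; j=4 S=235.6937 intr=0.0000 cont=0.0000 V=0.0000[hold]
k=3: j=0 S=75.8230 intr=45.8470 cont=44.3239 V=45.8470[EX]; j=1 S=104.8404 intr=16.8296 cont=20.2898 V=20.2898[hold]; j=2 S=144.9628 intr=0.0000 cont=4.1834 V=4.1834[hold]; j=3 S=200.4399 intr=0.0000 cont=0.0000 V=0.0000[hold]
k=2: j=0 S=89.1590 intr=32.5110 cont=32.7257 V=32.7257[hold]; j=1 S=123.2800 intr=0.0000 cont=12.1504 V=12.1504[hold]; j=2 S=170.4591 intr=0.0000 cont=2.0857 V=2.0857[hold]
k=1: j=0 S=104.8404 intr=16.8296 cont=22.2254 V=22.2254[hold]; j=1 S=144.9628 intr=0.0000 cont=7.0722 V=7.0722[hold]
k=0: j=0 S=123.2800 intr=0.0000 cont=14.5204 V=14.5204[hold]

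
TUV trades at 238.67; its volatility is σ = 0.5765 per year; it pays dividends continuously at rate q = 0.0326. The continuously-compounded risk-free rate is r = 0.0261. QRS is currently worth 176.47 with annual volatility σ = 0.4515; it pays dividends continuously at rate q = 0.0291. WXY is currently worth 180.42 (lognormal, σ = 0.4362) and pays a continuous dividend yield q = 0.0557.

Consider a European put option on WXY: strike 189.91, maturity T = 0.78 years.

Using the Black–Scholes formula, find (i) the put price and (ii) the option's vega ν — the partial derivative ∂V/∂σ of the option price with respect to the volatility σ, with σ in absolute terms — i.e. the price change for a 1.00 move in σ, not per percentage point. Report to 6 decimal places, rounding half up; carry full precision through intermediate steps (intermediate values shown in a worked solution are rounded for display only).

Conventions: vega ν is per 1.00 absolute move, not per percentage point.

price = 34.573783
ν = 60.865845

σ√T = 0.4362·√0.78 = 0.385241
d₁ = (ln(S/K) + (r−q+σ²/2)T) / (σ√T) = (ln(180.42/189.91) + (0.0261−0.0557+0.4362²/2)·0.78) / 0.385241 = (-0.051263 + 0.051117) / 0.385241 = -0.000377
d₂ = d₁ − σ√T = -0.000377 − 0.385241 = -0.385619
e^{−rT} = 0.979848
e^{−qT} = 0.957484
N(−d₁) = 0.500151,  N(−d₂) = 0.650110
Put price V = K·e^{−rT}·N(−d₂) − S·e^{−qT}·N(−d₁) = 120.974438 − 86.400655 = 34.573783
φ(d₁) = (1/√(2π))·e^{−d₁²/2} = 0.398942
ν = S·e^{−qT}·φ(d₁)·√T = 60.865845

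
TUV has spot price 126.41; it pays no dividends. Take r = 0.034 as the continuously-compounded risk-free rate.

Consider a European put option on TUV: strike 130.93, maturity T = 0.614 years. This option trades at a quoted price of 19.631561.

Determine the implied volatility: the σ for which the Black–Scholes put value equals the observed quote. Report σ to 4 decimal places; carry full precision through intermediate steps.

At σ = 0.4728 the Black–Scholes value reproduces the quote:
σ√T = 0.4728·√0.614 = 0.370477
d₁ = (ln(S/K) + (r+σ²/2)T) / (σ√T) = (ln(126.41/130.93) + (0.034+0.4728²/2)·0.614) / 0.370477 = (-0.035132 + 0.089503) / 0.370477 = 0.146758
d₂ = d₁ − σ√T = 0.146758 − 0.370477 = -0.223719
e^{−rT} = 0.979340
N(−d₁) = 0.441662,  N(−d₂) = 0.588512
V = K·e^{−rT}·N(−d₂) − S·N(−d₁) = 75.461996 − 55.830435 = 19.631561 (matching the quote); vega is positive throughout, so no other σ reproduces this price

sigma = 0.4728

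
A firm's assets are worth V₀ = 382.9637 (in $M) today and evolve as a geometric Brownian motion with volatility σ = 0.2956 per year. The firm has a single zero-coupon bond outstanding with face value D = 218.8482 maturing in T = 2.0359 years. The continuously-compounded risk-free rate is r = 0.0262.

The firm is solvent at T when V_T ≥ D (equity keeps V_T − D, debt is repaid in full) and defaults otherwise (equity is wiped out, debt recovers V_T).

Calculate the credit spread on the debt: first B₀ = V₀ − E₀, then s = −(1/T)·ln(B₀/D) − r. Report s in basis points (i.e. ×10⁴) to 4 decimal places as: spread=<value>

With assets at 382.9637 and a single debt payment of 218.8482 at 2.0359 years:
d₁ = [ln(V₀/D) + (r + σ²/2)T] / (σ√T)
   = [ln(382.9637/218.8482) + (0.0262 + 0.5·0.2956²)·2.0359] / (0.2956·√2.0359)
   = [0.559562 + 0.142288] / 0.421777 = 1.664033
d₂ = d₁ − σ√T = 1.664033 − 0.421777 = 1.242256
N(d₁) = 0.951947,  N(d₂) = 0.892929,  e^(−rT) = 0.948057
E₀ = V₀·N(d₁) − D·e^(−rT)·N(d₂)
   = 382.9637·0.951947 − 218.8482·0.948057·0.892929 = 179.295751
B₀ = V₀ − E₀ = 382.9637 − 179.295751 = 203.667949
spread = −(1/T)·ln(B₀/D) − r = −(1/2.0359)·ln(203.667949/218.8482) − 0.0262 = 0.00910987
in basis points: 0.00910987 × 10⁴ = 91.0987 bp

spread=91.0987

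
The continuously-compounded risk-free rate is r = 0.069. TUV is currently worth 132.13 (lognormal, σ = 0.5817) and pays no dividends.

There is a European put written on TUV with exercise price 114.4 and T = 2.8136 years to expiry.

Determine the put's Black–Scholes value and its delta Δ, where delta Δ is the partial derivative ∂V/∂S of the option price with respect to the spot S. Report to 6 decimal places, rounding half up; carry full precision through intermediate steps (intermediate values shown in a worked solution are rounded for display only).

price = 25.707185
Δ = -0.201999

σ√T = 0.5817·√2.8136 = 0.975731
d₁ = (ln(S/K) + (r+σ²/2)T) / (σ√T) = (ln(132.13/114.4) + (0.069+0.5817²/2)·2.8136) / 0.975731 = (0.144085 + 0.670164) / 0.975731 = 0.834502
d₂ = d₁ − σ√T = 0.834502 − 0.975731 = -0.141230
e^{−rT} = 0.823544
N(−d₁) = 0.201999,  N(−d₂) = 0.556156
Put price V = K·e^{−rT}·N(−d₂) − S·N(−d₁) = 52.397336 − 26.690151 = 25.707185
Δ = −N(−d₁) = -0.201999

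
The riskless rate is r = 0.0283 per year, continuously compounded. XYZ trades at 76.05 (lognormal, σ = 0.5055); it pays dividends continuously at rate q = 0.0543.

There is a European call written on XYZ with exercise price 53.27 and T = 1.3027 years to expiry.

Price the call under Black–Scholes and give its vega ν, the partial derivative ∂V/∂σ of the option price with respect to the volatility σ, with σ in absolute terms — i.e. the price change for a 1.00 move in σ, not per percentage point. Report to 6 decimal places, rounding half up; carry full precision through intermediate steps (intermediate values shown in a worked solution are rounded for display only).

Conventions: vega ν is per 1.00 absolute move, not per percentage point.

price = 25.655936
ν = 22.541789

σ√T = 0.5055·√1.3027 = 0.576957
d₁ = (ln(S/K) + (r−q+σ²/2)T) / (σ√T) = (ln(76.05/53.27) + (0.0283−0.0543+0.5055²/2)·1.3027) / 0.576957 = (0.356018 + 0.132569) / 0.576957 = 0.846835
d₂ = d₁ − σ√T = 0.846835 − 0.576957 = 0.269878
e^{−rT} = 0.963805
e^{−qT} = 0.931707
N(d₁) = 0.801456,  N(d₂) = 0.606373
Call price V = S·e^{−qT}·N(d₁) − K·e^{−rT}·N(d₂) = 56.788263 − 31.132327 = 25.655936
φ(d₁) = (1/√(2π))·e^{−d₁²/2} = 0.278732
ν = S·e^{−qT}·φ(d₁)·√T = 22.541789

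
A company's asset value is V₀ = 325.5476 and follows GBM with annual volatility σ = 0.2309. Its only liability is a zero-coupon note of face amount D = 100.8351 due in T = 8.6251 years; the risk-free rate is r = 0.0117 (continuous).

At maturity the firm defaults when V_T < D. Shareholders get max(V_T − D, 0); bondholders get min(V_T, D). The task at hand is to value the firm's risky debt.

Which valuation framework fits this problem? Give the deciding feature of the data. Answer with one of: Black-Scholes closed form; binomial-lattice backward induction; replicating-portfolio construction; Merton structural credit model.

Key observation: the question is about default risk generated by asset-value dynamics against a debt face of 100.8351 — the structural framework prices exactly that.

framework: Merton structural credit model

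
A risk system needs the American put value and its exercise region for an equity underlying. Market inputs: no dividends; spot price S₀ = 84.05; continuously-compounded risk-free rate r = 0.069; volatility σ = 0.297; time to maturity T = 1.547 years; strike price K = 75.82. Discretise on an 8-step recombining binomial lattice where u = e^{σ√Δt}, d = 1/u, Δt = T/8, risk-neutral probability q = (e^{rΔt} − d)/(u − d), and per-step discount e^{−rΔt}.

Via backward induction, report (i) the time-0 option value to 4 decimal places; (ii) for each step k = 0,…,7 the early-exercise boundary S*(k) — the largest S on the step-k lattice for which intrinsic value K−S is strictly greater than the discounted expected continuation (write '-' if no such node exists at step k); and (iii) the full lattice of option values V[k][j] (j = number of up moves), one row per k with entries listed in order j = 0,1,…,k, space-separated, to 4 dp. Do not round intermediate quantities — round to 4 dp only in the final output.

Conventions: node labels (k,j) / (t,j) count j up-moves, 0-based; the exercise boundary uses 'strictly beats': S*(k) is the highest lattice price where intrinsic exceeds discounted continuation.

price = 5.6126
boundary = - - - 56.8036 49.8489 56.8036 49.8489 56.8036
tree:
5.6126
8.7016 2.8914
13.0910 4.8535 1.1455
19.0164 7.9313 2.1230 0.2680
25.9711 12.5379 3.8618 0.5644 0.0000
32.0744 19.0164 6.8506 1.1883 0.0000 0.0000
37.4304 25.9711 11.7278 2.5019 0.0000 0.0000 0.0000
42.1306 32.0744 19.0164 5.2678 0.0000 0.0000 0.0000 0.0000
46.2553 37.4304 25.9711 11.0914 0.0000 0.0000 0.0000 0.0000 0.0000

Δt=0.19337, u=1.13952, d=0.87757, q=0.51867, disc=e^(-rΔt)=0.98675
k=8 terminal: V=max(K-S,0) → 46.2553 37.4304 25.9711 11.0914 0.0000 0.0000 0.0000 0.0000 0.0000
k=7: j=0 S=33.6894 intr=42.1306 cont=41.1257 V=42.1306[EX]; j=1 S=43.7456 intr=32.0744 cont=31.0694 V=32.0744[EX]; j=2 S=56.8036 intr=19.0164 cont=18.0115 V=19.0164[EX]; j=3 S=73.7594 intr=2.0606 cont=5.2678 V=5.2678[hold]; j=4 S=95.7764 intr=0.0000 cont=0.0000 V=0.0000[hold]; j=5 S=124.3654 intr=0.0000 cont=0.0000 V=0.0000[hold]; j=6 S=161.4882 intr=0.0000 cont=0.0000 V=0.0000[hold]; j=7 S=209.6921 intr=0.0000 cont=0.0000 V=0.0000[hold]  S*(7)=56.8036
k=6: j=0 S=38.3896 intr=37.4304 cont=36.4254 V=37.4304[EX]; j=1 S=49.8489 intr=25.9711 cont=24.9662 V=25.9711[EX]; j=2 S=64.7286 intr=11.0914 cont=11.7278 V=11.7278[hold]; j=3 S=84.0500 intr=0.0000 cont=2.5019 V=2.5019[hold]; j=4 S=109.1387 intr=0.0000 cont=0.0000 V=0.0000[hold]; j=5 S=141.7164 intr=0.0000 cont=0.0000 V=0.0000[hold]; j=6 S=184.0185 intr=0.0000 cont=0.0000 V=0.0000[hold]  S*(6)=49.8489
k=5: j=0 S=43.7456 intr=32.0744 cont=31.0694 V=32.0744[EX]; j=1 S=56.8036 intr=19.0164 cont=18.3372 V=19.0164[EX]; j=2 S=73.7594 intr=2.0606 cont=6.8506 V=6.8506[hold]; j=3 S=95.7764 intr=0.0000 cont=1.1883 V=1.1883[hold]; j=4 S=124.3654 intr=0.0000 cont=0.0000 V=0.0000[hold]; j=5 S=161.4882 intr=0.0000 cont=0.0000 V=0.0000[hold]  S*(5)=56.8036
k=4: j=0 S=49.8489 intr=25.9711 cont=24.9662 V=25.9711[EX]; j=1 S=64.7286 intr=11.0914 cont=12.5379 V=12.5379[hold]; j=2 S=84.0500 intr=0.0000 cont=3.8618 V=3.8618[hold]; j=3 S=109.1387 intr=0.0000 cont=0.5644 V=0.5644[hold]; j=4 S=141.7164 intr=0.0000 cont=0.0000 V=0.0000[hold]  S*(4)=49.8489
k=3: j=0 S=56.8036 intr=19.0164 cont=18.7518 V=19.0164[EX]; j=1 S=73.7594 intr=2.0606 cont=7.9313 V=7.9313[hold]; j=2 S=95.7764 intr=0.0000 cont=2.1230 V=2.1230[hold]; j=3 S=124.3654 intr=0.0000 cont=0.2680 V=0.2680[hold]  S*(3)=56.8036
k=2: j=0 S=64.7286 intr=11.0914 cont=13.0910 V=13.0910[hold]; j=1 S=84.0500 intr=0.0000 cont=4.8535 V=4.8535[hold]; j=2 S=109.1387 intr=0.0000 cont=1.1455 V=1.1455[hold]  S*(2)=-
k=1: j=0 S=73.7594 intr=2.0606 cont=8.7016 V=8.7016[hold]; j=1 S=95.7764 intr=0.0000 cont=2.8914 V=2.8914[hold]  S*(1)=-
k=0: j=0 S=84.0500 intr=0.0000 cont=5.6126 V=5.6126[hold]  S*(0)=-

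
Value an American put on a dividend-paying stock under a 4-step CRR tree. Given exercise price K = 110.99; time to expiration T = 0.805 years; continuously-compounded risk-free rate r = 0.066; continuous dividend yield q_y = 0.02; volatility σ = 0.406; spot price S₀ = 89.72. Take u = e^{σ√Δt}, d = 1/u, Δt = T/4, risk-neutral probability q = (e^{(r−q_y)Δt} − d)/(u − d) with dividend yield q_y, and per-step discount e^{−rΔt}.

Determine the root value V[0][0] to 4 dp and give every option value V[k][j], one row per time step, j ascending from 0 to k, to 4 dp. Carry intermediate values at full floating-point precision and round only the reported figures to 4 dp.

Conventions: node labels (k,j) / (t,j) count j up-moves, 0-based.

price = 25.6160
tree:
25.6160
36.2204 14.8408
48.6612 23.7509 5.6010
59.0397 36.2094 10.9148 0.0000
67.6900 48.6612 21.2700 0.0000 0.0000

Δt=0.20125, u=1.19978, d=0.83349, q=0.47998, disc=e^(-rΔt)=0.98681
k=4 terminal: V=max(K-S,0) → 67.6900 48.6612 21.2700 0.0000 0.0000
k=3: j=0 S=51.9503 intr=59.0397 cont=57.7839 V=59.0397[EX]; j=1 S=74.7806 intr=36.2094 cont=35.0453 V=36.2094[EX]; j=2 S=107.6439 intr=3.3461 cont=10.9148 V=10.9148[hold]; j=3 S=154.9495 intr=0.0000 cont=0.0000 V=0.0000[hold]
k=2: j=0 S=62.3288 intr=48.6612 cont=47.4471 V=48.6612[EX]; j=1 S=89.7200 intr=21.2700 cont=23.7509 V=23.7509[hold]; j=2 S=129.1487 intr=0.0000 cont=5.6010 V=5.6010[hold]
k=1: j=0 S=74.7806 intr=36.2094 cont=36.2204 V=36.2204[hold]; j=1 S=107.6439 intr=3.3461 cont=14.8408 V=14.8408[hold]
k=0: j=0 S=89.7200 intr=21.2700 cont=25.6160 V=25.6160[hold]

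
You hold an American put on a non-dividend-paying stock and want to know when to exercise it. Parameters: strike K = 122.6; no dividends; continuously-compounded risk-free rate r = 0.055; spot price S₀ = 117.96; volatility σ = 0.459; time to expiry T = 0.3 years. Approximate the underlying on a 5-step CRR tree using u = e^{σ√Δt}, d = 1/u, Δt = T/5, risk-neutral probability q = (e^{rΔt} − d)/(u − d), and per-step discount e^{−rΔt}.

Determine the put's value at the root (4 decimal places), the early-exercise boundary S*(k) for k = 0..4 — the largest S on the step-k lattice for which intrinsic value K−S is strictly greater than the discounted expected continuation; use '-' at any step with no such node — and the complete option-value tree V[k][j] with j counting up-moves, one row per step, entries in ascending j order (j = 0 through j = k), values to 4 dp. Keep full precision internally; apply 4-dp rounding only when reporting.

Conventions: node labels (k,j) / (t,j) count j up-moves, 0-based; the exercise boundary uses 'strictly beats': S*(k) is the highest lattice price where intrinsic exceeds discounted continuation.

price = 13.9324
boundary = - - - 84.1879 94.2059
tree:
13.9324
20.4455 7.1549
28.7713 11.7998 2.3026
38.4121 18.7945 4.4997 0.0000
47.3648 28.3941 8.7934 0.0000 0.0000
55.3654 38.4121 17.1840 0.0000 0.0000 0.0000

params: Δt=0.06000 u=1.11900 d=0.89366 q=0.48659 e^(-rΔt)=0.99671
t_5 payoffs: 55.3654 38.4121 17.1840 0.0000 0.0000 0.0000
t_4: node(4,0) S=75.2352 payoff=47.3648 vs cont=46.9609 → 47.3648 [stop]  node(4,1) S=94.2059 payoff=28.3941 vs cont=27.9902 → 28.3941 [stop]  node(4,2) S=117.9600 payoff=4.6400 vs cont=8.7934 → 8.7934 [wait]  node(4,3) S=147.7038 payoff=0.0000 vs cont=0.0000 → 0.0000 [wait]  node(4,4) S=184.9475 payoff=0.0000 vs cont=0.0000 → 0.0000 [wait]  ⇒ S*(4)=94.2059
t_3: node(3,0) S=84.1879 payoff=38.4121 vs cont=38.0082 → 38.4121 [stop]  node(3,1) S=105.4160 payoff=17.1840 vs cont=18.7945 → 18.7945 [wait]  node(3,2) S=131.9967 payoff=0.0000 vs cont=4.4997 → 4.4997 [wait]  node(3,3) S=165.2799 payoff=0.0000 vs cont=0.0000 → 0.0000 [wait]  ⇒ S*(3)=84.1879
t_2: node(2,0) S=94.2059 payoff=28.3941 vs cont=28.7713 → 28.7713 [wait]  node(2,1) S=117.9600 payoff=4.6400 vs cont=11.7998 → 11.7998 [wait]  node(2,2) S=147.7038 payoff=0.0000 vs cont=2.3026 → 2.3026 [wait]  ⇒ S*(2)=-
t_1: node(1,0) S=105.4160 payoff=17.1840 vs cont=20.4455 → 20.4455 [wait]  node(1,1) S=131.9967 payoff=0.0000 vs cont=7.1549 → 7.1549 [wait]  ⇒ S*(1)=-
t_0: node(0,0) S=117.9600 payoff=4.6400 vs cont=13.9324 → 13.9324 [wait]  ⇒ S*(0)=-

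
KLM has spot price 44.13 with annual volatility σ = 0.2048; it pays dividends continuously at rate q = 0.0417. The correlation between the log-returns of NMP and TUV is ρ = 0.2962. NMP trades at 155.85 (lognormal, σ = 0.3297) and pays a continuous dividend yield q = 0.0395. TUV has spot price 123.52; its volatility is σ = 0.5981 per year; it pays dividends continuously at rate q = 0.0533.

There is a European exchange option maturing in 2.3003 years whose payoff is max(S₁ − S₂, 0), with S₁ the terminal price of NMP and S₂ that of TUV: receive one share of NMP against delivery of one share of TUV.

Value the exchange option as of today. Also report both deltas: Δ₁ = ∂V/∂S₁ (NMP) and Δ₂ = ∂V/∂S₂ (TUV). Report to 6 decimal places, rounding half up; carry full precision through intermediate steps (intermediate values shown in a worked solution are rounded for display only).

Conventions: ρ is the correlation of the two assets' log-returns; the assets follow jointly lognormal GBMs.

exchange price = 61.803817
Δ1 = 0.704281
Δ2 = -0.388264

σ_eff = √(σ₁² + σ₂² − 2ρσ₁σ₂) = √(0.3297² + 0.5981² − 2·0.2962·0.3297·0.5981) = 0.591277
d₁ = (ln(S₁/S₂) + (q₂ − q₁ + σ_eff²/2)T) / (σ_eff√T) = (ln(155.85/123.52) + (0.0533 − 0.0395 + 0.174804)·2.3003) / 0.896774 = 0.743038
d₂ = d₁ − σ_eff√T = 0.743038 − 0.896774 = -0.153736
N(d₁) = 0.771271,  N(d₂) = 0.438909
V = S₁·e^{−q₁T}·N(d₁) − S₂·e^{−q₂T}·N(d₂) = 109.762191 − 47.958374 = 61.803817
Key observation: pricing in TUV-units makes this a unit-strike call on the ratio S₁/S₂ — the risk-free rate cancels and cannot affect the value.
Δ₁ = e^{−q₁T}·N(d₁) = 0.704281;  Δ₂ = −e^{−q₂T}·N(d₂) = -0.388264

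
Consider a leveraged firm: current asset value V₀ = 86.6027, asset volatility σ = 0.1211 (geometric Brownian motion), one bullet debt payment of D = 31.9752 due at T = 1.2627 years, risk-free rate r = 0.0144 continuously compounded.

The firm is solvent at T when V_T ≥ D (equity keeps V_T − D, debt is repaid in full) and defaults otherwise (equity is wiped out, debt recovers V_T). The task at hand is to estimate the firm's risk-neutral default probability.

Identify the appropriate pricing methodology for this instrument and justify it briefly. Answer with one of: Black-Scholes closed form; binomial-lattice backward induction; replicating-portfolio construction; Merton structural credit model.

framework: Merton structural credit model

Key observation: the question is about default risk generated by asset-value dynamics against a debt face of 31.9752 — the structural framework prices exactly that.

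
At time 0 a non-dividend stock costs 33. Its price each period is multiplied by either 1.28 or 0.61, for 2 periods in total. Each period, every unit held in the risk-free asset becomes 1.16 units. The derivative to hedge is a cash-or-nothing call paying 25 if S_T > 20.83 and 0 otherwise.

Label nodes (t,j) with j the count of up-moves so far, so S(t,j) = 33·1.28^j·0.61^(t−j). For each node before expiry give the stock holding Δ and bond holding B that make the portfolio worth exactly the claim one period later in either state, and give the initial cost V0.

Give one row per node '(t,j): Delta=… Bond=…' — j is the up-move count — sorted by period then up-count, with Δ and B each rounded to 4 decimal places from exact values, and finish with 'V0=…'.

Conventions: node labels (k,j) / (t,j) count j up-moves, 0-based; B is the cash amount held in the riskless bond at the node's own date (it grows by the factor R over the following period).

(0,0): Delta=0.1746 Bond=12.2219
(1,0): Delta=1.8536 Bond=-19.6217
(1,1): Delta=0.0000 Bond=21.5517
V0=17.9831

Risk-neutral probability p* = (R−d)/(u−d) = (1.16−0.61)/(1.28−0.61) = 0.8209.
At maturity the claim pays: V(2,0)=0.0000, V(2,1)=25.0000, V(2,2)=25.0000
Node (1,0) S=20.1300: V=(p*·25.0000+(1−p*)·0.0000)/1.16=17.6917; Δ=(25.0000−0.0000)/(25.7664−12.2793)=1.8536; B=V−Δ·S=-19.6217
Node (1,1) S=42.2400: V=(p*·25.0000+(1−p*)·25.0000)/1.16=21.5517; Δ=(25.0000−25.0000)/(54.0672−25.7664)=0.0000; B=V−Δ·S=21.5517
Node (0,0) S=33.0000: V=(p*·21.5517+(1−p*)·17.6917)/1.16=17.9831; Δ=(21.5517−17.6917)/(42.2400−20.1300)=0.1746; B=V−Δ·S=12.2219
Check: Δ(0,0)·S0 + B(0,0) = 17.9831 = V0.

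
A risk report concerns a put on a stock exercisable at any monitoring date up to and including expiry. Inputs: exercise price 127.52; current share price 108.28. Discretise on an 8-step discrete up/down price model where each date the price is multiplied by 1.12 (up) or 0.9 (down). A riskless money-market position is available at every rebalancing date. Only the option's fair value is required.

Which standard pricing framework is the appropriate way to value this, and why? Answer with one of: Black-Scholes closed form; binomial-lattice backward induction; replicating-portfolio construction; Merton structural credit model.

Key observation: the defining feature is the embedded early-exercise option across 8 discrete dates on the spot-108.28 tree; pricing the strike-127.52 put means working backward with an exercise test at every node.

framework: binomial-lattice backward induction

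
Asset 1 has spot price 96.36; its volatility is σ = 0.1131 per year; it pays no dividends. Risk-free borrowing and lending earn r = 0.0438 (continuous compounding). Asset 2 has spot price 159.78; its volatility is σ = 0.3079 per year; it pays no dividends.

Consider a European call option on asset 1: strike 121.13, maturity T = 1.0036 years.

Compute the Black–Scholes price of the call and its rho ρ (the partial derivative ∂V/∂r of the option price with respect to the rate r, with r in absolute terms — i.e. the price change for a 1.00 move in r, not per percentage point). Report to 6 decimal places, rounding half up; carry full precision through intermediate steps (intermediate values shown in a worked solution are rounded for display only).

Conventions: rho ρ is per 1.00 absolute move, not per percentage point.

σ√T = 0.1131·√1.0036 = 0.113303
d₁ = (ln(S/K) + (r+σ²/2)T) / (σ√T) = (ln(96.36/121.13) + (0.0438+0.1131²/2)·1.0036) / 0.113303 = (-0.228773 + 0.050377) / 0.113303 = -1.574504
d₂ = d₁ − σ√T = -1.574504 − 0.113303 = -1.687807
e^{−rT} = 0.956994
N(d₁) = 0.057685,  N(d₂) = 0.045724
Call price V = S·N(d₁) − K·e^{−rT}·N(d₂) = 5.558573 − 5.300371 = 0.258202
ρ = K·T·e^{−rT}·N(d₂) = 5.319452

price = 0.258202
ρ = 5.319452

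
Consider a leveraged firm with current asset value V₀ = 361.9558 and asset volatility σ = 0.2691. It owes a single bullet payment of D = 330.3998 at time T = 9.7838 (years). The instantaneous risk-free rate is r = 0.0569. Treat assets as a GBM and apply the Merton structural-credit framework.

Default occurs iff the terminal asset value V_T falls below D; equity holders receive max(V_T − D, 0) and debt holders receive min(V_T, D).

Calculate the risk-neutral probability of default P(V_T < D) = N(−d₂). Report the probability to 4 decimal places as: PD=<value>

PD=0.3636

Apply the equity-as-call identities (strike 330.3998, horizon 9.7838 years):
d₁ = [ln(V₀/D) + (r + σ²/2)T] / (σ√T)
   = [ln(361.9558/330.3998) + (0.0569 + 0.5·0.2691²)·9.7838] / (0.2691·√9.7838)
   = [0.091219 + 0.910944] / 0.841720 = 1.190614
d₂ = d₁ − σ√T = 1.190614 − 0.841720 = 0.348894
risk-neutral PD = N(−d₂) = N(-0.348894) = 0.363584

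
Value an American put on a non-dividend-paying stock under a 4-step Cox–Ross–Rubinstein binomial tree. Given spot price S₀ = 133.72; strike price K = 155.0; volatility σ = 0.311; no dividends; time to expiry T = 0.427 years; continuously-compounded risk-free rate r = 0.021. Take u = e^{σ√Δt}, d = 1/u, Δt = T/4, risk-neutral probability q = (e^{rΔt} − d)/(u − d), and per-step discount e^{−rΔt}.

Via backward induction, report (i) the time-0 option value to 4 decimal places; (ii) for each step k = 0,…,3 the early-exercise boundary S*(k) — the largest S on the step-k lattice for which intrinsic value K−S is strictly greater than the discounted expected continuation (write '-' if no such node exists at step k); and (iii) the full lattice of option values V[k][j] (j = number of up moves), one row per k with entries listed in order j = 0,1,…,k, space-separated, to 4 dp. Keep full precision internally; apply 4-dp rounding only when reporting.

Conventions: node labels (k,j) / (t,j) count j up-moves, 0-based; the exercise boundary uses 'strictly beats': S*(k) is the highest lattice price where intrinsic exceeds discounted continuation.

price = 24.7589
boundary = - - 109.1283 120.8000
tree:
24.7589
34.6105 14.4392
45.8717 22.8435 5.6047
56.4156 34.2000 10.9210 0.0000
65.9409 45.8717 21.2800 0.0000 0.0000

Δt=0.10675, u=1.10695, d=0.90338, q=0.48564, disc=e^(-rΔt)=0.99776
k=4 terminal: V=max(K-S,0) → 65.9409 45.8717 21.2800 0.0000 0.0000
k=3: j=0 S=98.5844 intr=56.4156 cont=56.0686 V=56.4156[EX]; j=1 S=120.8000 intr=34.2000 cont=33.8529 V=34.2000[EX]; j=2 S=148.0219 intr=6.9781 cont=10.9210 V=10.9210[hold]; j=3 S=181.3781 intr=0.0000 cont=0.0000 V=0.0000[hold]  S*(3)=120.8000
k=2: j=0 S=109.1283 intr=45.8717 cont=45.5246 V=45.8717[EX]; j=1 S=133.7200 intr=21.2800 cont=22.8435 V=22.8435[hold]; j=2 S=163.8533 intr=0.0000 cont=5.6047 V=5.6047[hold]  S*(2)=109.1283
k=1: j=0 S=120.8000 intr=34.2000 cont=34.6105 V=34.6105[hold]; j=1 S=148.0219 intr=6.9781 cont=14.4392 V=14.4392[hold]  S*(1)=-
k=0: j=0 S=133.7200 intr=21.2800 cont=24.7589 V=24.7589[hold]  S*(0)=-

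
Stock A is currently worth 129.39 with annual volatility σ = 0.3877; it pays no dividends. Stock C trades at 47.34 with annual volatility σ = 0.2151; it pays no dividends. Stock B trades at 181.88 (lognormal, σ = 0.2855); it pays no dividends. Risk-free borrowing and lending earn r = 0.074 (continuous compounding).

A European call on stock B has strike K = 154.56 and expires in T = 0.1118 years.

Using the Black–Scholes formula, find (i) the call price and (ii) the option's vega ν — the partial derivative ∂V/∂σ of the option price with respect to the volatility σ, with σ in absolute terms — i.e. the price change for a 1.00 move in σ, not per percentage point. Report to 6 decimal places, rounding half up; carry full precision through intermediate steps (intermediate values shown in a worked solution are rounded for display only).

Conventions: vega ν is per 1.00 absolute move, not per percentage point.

σ√T = 0.2855·√0.1118 = 0.095461
d₁ = (ln(S/K) + (r+σ²/2)T) / (σ√T) = (ln(181.88/154.56) + (0.074+0.2855²/2)·0.1118) / 0.095461 = (0.162765 + 0.012830) / 0.095461 = 1.839431
d₂ = d₁ − σ√T = 1.839431 − 0.095461 = 1.743970
e^{−rT} = 0.991761
N(d₁) = 0.967074,  N(d₂) = 0.959418
Call price V = S·N(d₁) − K·e^{−rT}·N(d₂) = 175.891441 − 147.065872 = 28.825570
φ(d₁) = (1/√(2π))·e^{−d₁²/2} = 0.073484
ν = S·φ(d₁)·√T = 4.468857

price = 28.825570
ν = 4.468857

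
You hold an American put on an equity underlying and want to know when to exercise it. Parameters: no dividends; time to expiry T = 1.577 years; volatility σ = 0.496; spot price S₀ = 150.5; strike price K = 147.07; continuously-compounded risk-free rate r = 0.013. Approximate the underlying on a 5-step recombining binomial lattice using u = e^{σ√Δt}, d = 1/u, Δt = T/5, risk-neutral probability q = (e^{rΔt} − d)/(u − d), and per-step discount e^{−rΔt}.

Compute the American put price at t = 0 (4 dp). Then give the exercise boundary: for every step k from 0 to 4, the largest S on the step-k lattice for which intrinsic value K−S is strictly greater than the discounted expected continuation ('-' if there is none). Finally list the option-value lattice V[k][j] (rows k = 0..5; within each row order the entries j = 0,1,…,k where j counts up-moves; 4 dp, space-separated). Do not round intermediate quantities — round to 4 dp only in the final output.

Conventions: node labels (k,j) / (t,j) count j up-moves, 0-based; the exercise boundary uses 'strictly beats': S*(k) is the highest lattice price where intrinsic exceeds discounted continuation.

price = 34.9347
boundary = - - - 65.2545 86.2156
tree:
34.9347
48.1816 18.2713
64.1754 28.1191 5.8114
81.8155 42.1512 10.3846 0.0000
97.6804 60.8544 18.5569 0.0000 0.0000
109.6882 81.8155 33.1602 0.0000 0.0000 0.0000

Δt=0.31540  u=1.32122  d=0.75688  q=0.43809  discount=0.99591
step 5 (expiry): payoffs max(K−S,0) = 109.6882 81.8155 33.1602 0.0000 0.0000 0.0000
step 4: (k=4,j=0): S=49.3896, K−S=97.6804, hold=97.0787 ⇒ V=97.6804 exercise | (k=4,j=1): S=86.2156, K−S=60.8544, hold=60.2526 ⇒ V=60.8544 exercise | (k=4,j=2): S=150.5000, K−S=0.0000, hold=18.5569 ⇒ V=18.5569 continue | (k=4,j=3): S=262.7164, K−S=0.0000, hold=0.0000 ⇒ V=0.0000 continue | (k=4,j=4): S=458.6040, K−S=0.0000, hold=0.0000 ⇒ V=0.0000 continue  boundary S*=86.2156
step 3: (k=3,j=0): S=65.2545, K−S=81.8155, hold=81.2137 ⇒ V=81.8155 exercise | (k=3,j=1): S=113.9098, K−S=33.1602, hold=42.1512 ⇒ V=42.1512 continue | (k=3,j=2): S=198.8437, K−S=0.0000, hold=10.3846 ⇒ V=10.3846 continue | (k=3,j=3): S=347.1063, K−S=0.0000, hold=0.0000 ⇒ V=0.0000 continue  boundary S*=65.2545
step 2: (k=2,j=0): S=86.2156, K−S=60.8544, hold=64.1754 ⇒ V=64.1754 continue | (k=2,j=1): S=150.5000, K−S=0.0000, hold=28.1191 ⇒ V=28.1191 continue | (k=2,j=2): S=262.7164, K−S=0.0000, hold=5.8114 ⇒ V=5.8114 continue  boundary S*=-
step 1: (k=1,j=0): S=113.9098, K−S=33.1602, hold=48.1816 ⇒ V=48.1816 continue | (k=1,j=1): S=198.8437, K−S=0.0000, hold=18.2713 ⇒ V=18.2713 continue  boundary S*=-
step 0: (k=0,j=0): S=150.5000, K−S=0.0000, hold=34.9347 ⇒ V=34.9347 continue  boundary S*=-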